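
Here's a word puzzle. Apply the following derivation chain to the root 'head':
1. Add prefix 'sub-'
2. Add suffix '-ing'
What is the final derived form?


Step 1: Add prefix 'sub-' to 'head' = 'subhead'
Step 2: Add suffix '-ing' to 'subhead' = 'subheading'

subheading


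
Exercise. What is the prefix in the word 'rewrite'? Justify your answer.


The word 'rewrite' = 're' (prefix) + 'write' (root). The prefix is 're'.

re


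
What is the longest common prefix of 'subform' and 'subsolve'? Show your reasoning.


Compare from the start: 3 characters match: 'sub'. Mismatch at position 4: 'f' vs 's'.

sub


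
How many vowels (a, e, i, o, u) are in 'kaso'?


Vowels in 'kaso': a, o = 2 vowels.

2


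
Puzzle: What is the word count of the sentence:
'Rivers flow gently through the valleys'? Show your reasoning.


Split into words: Rivers | flow | gently | through | the | valleys = 6 words.

6


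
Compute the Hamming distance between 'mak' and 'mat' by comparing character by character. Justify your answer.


Alignment:
Position 1: 'm' vs 'm' = match
Position 2: 'a' vs 'a' = match
Position 3: 'k' vs 't' = DIFFER
Total differences: 1

1


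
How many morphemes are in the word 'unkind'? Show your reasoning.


Decomposition: un- (prefix) + kind (root) = 2 morpheme(s)

2 morphemes


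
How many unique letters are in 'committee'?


Unique letters in 'committee': {c, e, i, m, o, t} = 6 distinct letters.

6


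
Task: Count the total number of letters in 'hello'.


Spell out 'hello' and number each letter: h(1), e(2), l(3), l(4), o(5). Total: 5 letters.

5


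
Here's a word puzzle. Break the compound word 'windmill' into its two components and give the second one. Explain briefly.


Split 'windmill' into 'wind' + 'mill'. The second part is 'mill'.

mill


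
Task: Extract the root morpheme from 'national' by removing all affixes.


Remove suffix '-al' from 'national' to get root 'nation'.

nation


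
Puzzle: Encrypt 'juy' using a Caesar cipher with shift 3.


Shift each letter by 3: j -> m, u -> x, y -> b. Result: 'mxb'.

mxb


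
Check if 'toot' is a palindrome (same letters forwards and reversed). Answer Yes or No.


Forward: 'toot'
Reversed: 'toot'
They are identical.

Yes


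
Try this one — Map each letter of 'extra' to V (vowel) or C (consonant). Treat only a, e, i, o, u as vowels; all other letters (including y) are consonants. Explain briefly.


Letter mapping: e = V, x = C, t = C, r = C, a = V.

VCCCV


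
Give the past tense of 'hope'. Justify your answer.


Apply rule: Add -d (word ends in -e). 'hope' becomes 'hoped'.

hoped


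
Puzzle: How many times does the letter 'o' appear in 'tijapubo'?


Letter 'o' in 'tijapubo': found at position(s) 8 = 1 occurrence(s).

1


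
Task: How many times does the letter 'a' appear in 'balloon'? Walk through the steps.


Letter 'a' in 'balloon': found at position(s) 2 = 1 occurrence(s).

1


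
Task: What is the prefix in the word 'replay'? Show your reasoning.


The word 'replay' = 're' (prefix) + 'play' (root). The prefix is 're'.

re


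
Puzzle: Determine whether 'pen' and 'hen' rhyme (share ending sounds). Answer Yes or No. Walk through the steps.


Rime (stressed vowel + following sounds) of 'pen': -en = /ɛn/
Rime of 'hen': -en = /ɛn/
/ɛn/ and /ɛn/ are the same ending sound, so the words rhyme.

Yes


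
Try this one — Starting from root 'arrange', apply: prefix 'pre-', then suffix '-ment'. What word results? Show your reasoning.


Step 1: Add prefix 'pre-' to 'arrange' = 'prearrange'
Step 2: Add suffix '-ment' to 'prearrange' = 'prearrangement'

prearrangement


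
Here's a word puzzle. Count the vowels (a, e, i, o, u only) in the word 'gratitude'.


Vowels in 'gratitude': a, i, u, e = 4 vowels.

4


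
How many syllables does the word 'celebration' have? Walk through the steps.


Break 'celebration' into syllables: cel-e-bra-tion -> cel | e | bra | tion = 4 syllables

4 syllables


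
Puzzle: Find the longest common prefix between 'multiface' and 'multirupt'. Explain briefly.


Compare from the start: 5 characters match: 'multi'. Mismatch at position 6: 'f' vs 'r'.

multi


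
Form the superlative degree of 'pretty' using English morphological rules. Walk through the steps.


Apply superlative formation (consonant + y: change y to i, add -est): 'pretty' -> 'prettiest'.

prettiest


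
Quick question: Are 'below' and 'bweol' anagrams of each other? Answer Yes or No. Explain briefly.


Sorted letters of 'below': 'below'
Sorted letters of 'bweol': 'below'
They match.

Yes


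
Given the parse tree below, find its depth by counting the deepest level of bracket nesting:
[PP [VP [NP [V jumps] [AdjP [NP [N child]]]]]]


Count bracket nesting levels:
'[' at pos 0: depth = 1
'[' at pos 4: depth = 2
'[' at pos 8: depth = 3
'[' at pos 12: depth = 4
'[' at pos 22: depth = 4
'[' at pos 28: depth = 5
'[' at pos 32: depth = 6
Maximum depth reached: 6

6


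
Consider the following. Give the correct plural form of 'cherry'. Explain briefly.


Apply rule: Change -y to -ies (consonant + y). 'cherry' becomes 'cherries'.

cherries


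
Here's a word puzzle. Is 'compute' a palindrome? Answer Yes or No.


Forward: 'compute'
Reversed: 'etupmoc'
They differ.

No


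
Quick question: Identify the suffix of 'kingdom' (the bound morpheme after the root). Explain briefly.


The word 'kingdom' = 'king' (root) + '-dom' (suffix). The suffix is '-dom'.

dom


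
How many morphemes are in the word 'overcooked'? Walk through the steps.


Decomposition: over- (prefix) + cook (root) + -ed (suffix) = 3 morpheme(s)

3 morphemes


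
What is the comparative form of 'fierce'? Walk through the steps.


Apply comparative formation (ends in e: add -r): 'fierce' -> 'fiercer'.

fiercer


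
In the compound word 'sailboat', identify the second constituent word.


Split 'sailboat' into 'sail' + 'boat'. The second part is 'boat'.

boat


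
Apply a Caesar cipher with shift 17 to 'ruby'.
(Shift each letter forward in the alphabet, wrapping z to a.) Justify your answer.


Shift each letter by 17: r -> i, u -> l, b -> s, y -> p. Result: 'ilsp'.

ilsp


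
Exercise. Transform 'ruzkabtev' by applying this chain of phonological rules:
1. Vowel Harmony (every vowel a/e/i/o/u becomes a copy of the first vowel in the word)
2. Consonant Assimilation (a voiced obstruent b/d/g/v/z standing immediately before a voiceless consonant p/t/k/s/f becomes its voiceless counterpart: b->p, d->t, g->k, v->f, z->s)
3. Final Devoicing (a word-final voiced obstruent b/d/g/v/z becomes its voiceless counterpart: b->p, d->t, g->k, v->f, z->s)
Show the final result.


Starting form: 'ruzkabtev'
Rule 1: Vowel Harmony: all vowels become 'u' (matching first vowel). 'ruzkabtev' -> 'ruzkubtuv'
Rule 2: Consonant Assimilation: voiced obstruent before voiceless consonant becomes voiceless ('zk' -> 'sk', 'bt' -> 'pt'). 'ruzkubtuv' -> 'ruskuptuv'
Rule 3: Final Devoicing: word-final voiced obstruent 'v' becomes voiceless 'f'. 'ruskuptuv' -> 'ruskuptuf'
Final form: 'ruskuptuf'

ruskuptuf


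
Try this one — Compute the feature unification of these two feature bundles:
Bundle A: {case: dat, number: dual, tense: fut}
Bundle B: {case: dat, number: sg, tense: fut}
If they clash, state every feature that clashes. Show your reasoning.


Compare features:
case: A=dat vs B=dat -> unified: dat
number: A=dual vs B=sg -> CLASH
tense: A=fut vs B=fut -> unified: fut
Clash detected on feature 'number' (dual vs sg); unification fails.

CLASH on 'number' (dual vs sg)


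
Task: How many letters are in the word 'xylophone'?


Spell out 'xylophone' and number each letter: x(1), y(2), l(3), o(4), p(5), h(6), o(7), n(8), e(9). Total: 9 letters.

9


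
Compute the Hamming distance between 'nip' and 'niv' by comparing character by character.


Alignment:
Position 1: 'n' vs 'n' = match
Position 2: 'i' vs 'i' = match
Position 3: 'p' vs 'v' = DIFFER
Total differences: 1

1


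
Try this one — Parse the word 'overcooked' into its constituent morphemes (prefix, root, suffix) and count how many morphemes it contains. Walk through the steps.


Step 1: Identify prefix: 'over' (meaning: excessively)
Step 2: Identify root: 'cook'
Step 3: Identify suffix(es): 'ed'
Decomposition: over- (prefix: excessively) + cook (root) + -ed (suffix: past)
Total morphemes: 3

3 morphemes (over- (prefix: excessively) + cook (root) + -ed (suffix: past))


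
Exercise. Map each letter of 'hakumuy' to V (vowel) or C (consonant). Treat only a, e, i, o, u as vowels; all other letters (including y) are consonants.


Letter mapping: h = C, a = V, k = C, u = V, m = C, u = V, y = C.

CVCVCVC


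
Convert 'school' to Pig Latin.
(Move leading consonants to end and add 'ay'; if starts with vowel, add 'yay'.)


'school': move consonant cluster 'sch' to end and add 'ay': 'oolschay'.

oolschay


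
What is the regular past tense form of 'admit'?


Apply rule: Double final consonant and add -ed. 'admit' becomes 'admitted'.

admitted


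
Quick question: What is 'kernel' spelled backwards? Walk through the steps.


Reverse 'kernel' character by character: 'lenrek'.

lenrek


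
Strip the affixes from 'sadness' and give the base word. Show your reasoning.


Remove suffix '-ness' from 'sadness' to get root 'sad'.

sad


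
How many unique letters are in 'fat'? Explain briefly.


Unique letters in 'fat': {a, f, t} = 3 distinct letters.

3


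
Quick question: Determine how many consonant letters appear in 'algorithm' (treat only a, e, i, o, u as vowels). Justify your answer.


Consonants in 'algorithm': l, g, r, t, h, m = 6 consonants.

6


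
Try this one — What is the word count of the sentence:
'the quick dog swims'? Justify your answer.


Split into words: the | quick | dog | swims = 4 words.

4


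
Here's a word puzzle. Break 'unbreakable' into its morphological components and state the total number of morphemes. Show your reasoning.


Step 1: Identify prefix: 'un' (meaning: not/reverse)
Step 2: Identify root: 'break'
Step 3: Identify suffix(es): 'able'
Decomposition: un- (prefix: not/reverse) + break (root) + -able (suffix: capable of)
Total morphemes: 3

3 morphemes (un- (prefix: not/reverse) + break (root) + -able (suffix: capable of))


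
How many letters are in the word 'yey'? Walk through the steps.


Spell out 'yey' and number each letter: y(1), e(2), y(3). Total: 3 letters.

3


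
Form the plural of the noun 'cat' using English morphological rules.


Apply rule: Add -s. 'cat' becomes 'cats'.

cats


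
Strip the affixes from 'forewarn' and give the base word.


Remove prefix 'fore' from 'forewarn' to get root 'warn'.

warn


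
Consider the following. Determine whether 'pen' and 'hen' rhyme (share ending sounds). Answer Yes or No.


Rime (stressed vowel + following sounds) of 'pen': -en = /ɛn/
Rime of 'hen': -en = /ɛn/
/ɛn/ and /ɛn/ are the same ending sound, so the words rhyme.

Yes


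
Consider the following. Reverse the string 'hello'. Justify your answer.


Reverse 'hello' character by character: 'olleh'.

olleh


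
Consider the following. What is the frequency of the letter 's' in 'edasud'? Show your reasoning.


Letter 's' in 'edasud': found at position(s) 4 = 1 occurrence(s).

1


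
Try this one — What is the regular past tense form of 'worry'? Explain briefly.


Apply rule: Change -y to -ied. 'worry' becomes 'worried'.

worried


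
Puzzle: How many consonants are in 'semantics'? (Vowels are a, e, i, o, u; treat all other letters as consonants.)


Consonants in 'semantics': s, m, n, t, c, s = 6 consonants.

6


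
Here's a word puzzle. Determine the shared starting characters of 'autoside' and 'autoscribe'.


Compare from the start: 5 characters match: 'autos'. Mismatch at position 6: 'i' vs 'c'.

autos


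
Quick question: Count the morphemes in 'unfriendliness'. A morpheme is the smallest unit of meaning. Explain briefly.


Decomposition: un- (prefix) + friend (root) + -ly (suffix) + -ness (suffix) = 4 morpheme(s)

4 morphemes


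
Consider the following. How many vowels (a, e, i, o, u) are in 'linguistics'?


Vowels in 'linguistics': i, u, i, i = 4 vowels.

4


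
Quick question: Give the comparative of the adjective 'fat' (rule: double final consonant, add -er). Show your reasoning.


Apply comparative formation (double final consonant, add -er): 'fat' -> 'fatter'.

fatter


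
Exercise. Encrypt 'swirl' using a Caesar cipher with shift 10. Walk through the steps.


Shift each letter by 10: s -> c, w -> g, i -> s, r -> b, l -> v. Result: 'cgsbv'.

cgsbv


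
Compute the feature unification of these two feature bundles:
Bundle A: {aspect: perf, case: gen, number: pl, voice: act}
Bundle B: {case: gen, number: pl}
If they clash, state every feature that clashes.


Compare features:
aspect: A=perf vs B=_ -> unified: perf
case: A=gen vs B=gen -> unified: gen
number: A=pl vs B=pl -> unified: pl
voice: A=act vs B=_ -> unified: act
No clashes found.

Unified: {aspect: perf, case: gen, number: pl, voice: act}


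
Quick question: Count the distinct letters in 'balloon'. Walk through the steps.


Unique letters in 'balloon': {a, b, l, n, o} = 5 distinct letters.

5


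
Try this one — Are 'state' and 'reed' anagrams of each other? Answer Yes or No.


Sorted letters of 'state': 'aestt'
Sorted letters of 'reed': 'deer'
They do not match.

No


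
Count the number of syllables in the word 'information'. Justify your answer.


Break 'information' into syllables: in-for-ma-tion -> in | for | ma | tion = 4 syllables

4 syllables


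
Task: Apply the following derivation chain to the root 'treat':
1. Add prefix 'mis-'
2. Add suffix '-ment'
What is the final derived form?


Step 1: Add prefix 'mis-' to 'treat' = 'mistreat'
Step 2: Add suffix '-ment' to 'mistreat' = 'mistreatment'

mistreatment


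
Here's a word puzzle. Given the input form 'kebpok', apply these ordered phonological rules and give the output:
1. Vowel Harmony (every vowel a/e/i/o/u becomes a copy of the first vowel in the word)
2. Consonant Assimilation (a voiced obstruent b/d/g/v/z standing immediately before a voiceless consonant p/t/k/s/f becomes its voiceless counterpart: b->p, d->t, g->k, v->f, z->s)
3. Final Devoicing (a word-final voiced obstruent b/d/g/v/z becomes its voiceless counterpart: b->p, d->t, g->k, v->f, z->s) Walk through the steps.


Starting form: 'kebpok'
Rule 1: Vowel Harmony: all vowels become 'e' (matching first vowel). 'kebpok' -> 'kebpek'
Rule 2: Consonant Assimilation: voiced obstruent before voiceless consonant becomes voiceless ('bp' -> 'pp'). 'kebpek' -> 'keppek'
Rule 3: Final Devoicing: final consonant 'k' is not one of the voiced obstruents b/d/g/v/z. No change.
Final form: 'keppek'

keppek


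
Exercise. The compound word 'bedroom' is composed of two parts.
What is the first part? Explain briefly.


Split 'bedroom' into 'bed' + 'room'. The first part is 'bed'.

bed


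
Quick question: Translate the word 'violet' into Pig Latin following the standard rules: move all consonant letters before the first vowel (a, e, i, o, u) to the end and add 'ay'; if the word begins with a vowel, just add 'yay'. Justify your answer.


'violet': move consonant cluster 'v' to end and add 'ay': 'ioletvay'.

ioletvay


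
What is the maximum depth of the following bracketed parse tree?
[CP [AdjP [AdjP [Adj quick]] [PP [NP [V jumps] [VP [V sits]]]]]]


Count bracket nesting levels:
'[' at pos 0: depth = 1
'[' at pos 4: depth = 2
'[' at pos 10: depth = 3
'[' at pos 16: depth = 4
'[' at pos 29: depth = 3
'[' at pos 33: depth = 4
'[' at pos 37: depth = 5
'[' at pos 47: depth = 5
'[' at pos 51: depth = 6
Maximum depth reached: 6

6


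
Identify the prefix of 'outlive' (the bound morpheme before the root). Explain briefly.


The word 'outlive' = 'out' (prefix) + 'live' (root). The prefix is 'out'.

out


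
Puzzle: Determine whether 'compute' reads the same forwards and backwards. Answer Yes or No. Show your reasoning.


Forward: 'compute'
Reversed: 'etupmoc'
They differ.

No


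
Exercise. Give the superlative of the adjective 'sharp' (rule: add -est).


Apply superlative formation (add -est): 'sharp' -> 'sharpest'.

sharpest


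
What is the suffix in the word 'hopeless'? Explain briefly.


The word 'hopeless' = 'hope' (root) + '-less' (suffix). The suffix is '-less'.

less


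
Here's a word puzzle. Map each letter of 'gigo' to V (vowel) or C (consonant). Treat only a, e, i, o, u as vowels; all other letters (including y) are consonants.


Letter mapping: g = C, i = V, g = C, o = V.

CVCV


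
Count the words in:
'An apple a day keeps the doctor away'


Split into words: An | apple | a | day | keeps | the | doctor | away = 8 words.

8


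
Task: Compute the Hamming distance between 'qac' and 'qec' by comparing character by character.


Alignment:
Position 1: 'q' vs 'q' = match
Position 2: 'a' vs 'e' = DIFFER
Position 3: 'c' vs 'c' = match
Total differences: 1

1


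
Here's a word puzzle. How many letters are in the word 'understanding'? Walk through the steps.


Spell out 'understanding' and number each letter: u(1), n(2), d(3), e(4), r(5), s(6), t(7), a(8), n(9), d(10), i(11), n(12), g(13). Total: 13 letters.

13


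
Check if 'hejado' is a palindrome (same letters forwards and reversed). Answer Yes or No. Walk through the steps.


Forward: 'hejado'
Reversed: 'odajeh'
They differ.

No


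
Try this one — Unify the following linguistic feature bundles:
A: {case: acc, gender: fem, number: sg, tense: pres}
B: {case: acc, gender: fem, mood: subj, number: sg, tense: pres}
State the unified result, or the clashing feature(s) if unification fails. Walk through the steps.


Compare features:
case: A=acc vs B=acc -> unified: acc
gender: A=fem vs B=fem -> unified: fem
mood: A=_ vs B=subj -> unified: subj
number: A=sg vs B=sg -> unified: sg
tense: A=pres vs B=pres -> unified: pres
No clashes found.

Unified: {case: acc, gender: fem, mood: subj, number: sg, tense: pres}


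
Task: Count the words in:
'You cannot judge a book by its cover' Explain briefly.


Split into words: You | cannot | judge | a | book | by | its | cover = 8 words.

8


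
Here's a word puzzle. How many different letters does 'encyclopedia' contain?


Unique letters in 'encyclopedia': {a, c, d, e, i, l, n, o, p, y} = 10 distinct letters.

10


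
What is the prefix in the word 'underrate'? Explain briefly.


The word 'underrate' = 'under' (prefix) + 'rate' (root). The prefix is 'under'.

under


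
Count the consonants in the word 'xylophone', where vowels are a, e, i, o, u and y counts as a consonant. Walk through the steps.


Consonants in 'xylophone': x, y, l, p, h, n = 6 consonants.

6


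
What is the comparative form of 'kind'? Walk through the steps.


Apply comparative formation (add -er): 'kind' -> 'kinder'.

kinder


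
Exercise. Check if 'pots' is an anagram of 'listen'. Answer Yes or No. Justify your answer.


Sorted letters of 'pots': 'opst'
Sorted letters of 'listen': 'eilnst'
They do not match.

No


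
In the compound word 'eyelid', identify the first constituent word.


Split 'eyelid' into 'eye' + 'lid'. The first part is 'eye'.

eye


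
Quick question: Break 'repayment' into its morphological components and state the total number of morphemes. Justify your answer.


Step 1: Identify prefix: 're' (meaning: again)
Step 2: Identify root: 'pay'
Step 3: Identify suffix(es): 'ment'
Decomposition: re- (prefix: again) + pay (root) + -ment (suffix: action/result)
Total morphemes: 3

3 morphemes (re- (prefix: again) + pay (root) + -ment (suffix: action/result))


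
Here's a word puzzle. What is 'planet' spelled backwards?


Reverse 'planet' character by character: 'tenalp'.

tenalp


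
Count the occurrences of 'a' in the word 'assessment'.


Letter 'a' in 'assessment': found at position(s) 1 = 1 occurrence(s).

1


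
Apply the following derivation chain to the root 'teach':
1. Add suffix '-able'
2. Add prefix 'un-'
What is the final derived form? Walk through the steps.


Step 1: Add suffix '-able' to 'teach' = 'teachable'
Step 2: Add prefix 'un-' to 'teachable' = 'unteachable'

unteachable


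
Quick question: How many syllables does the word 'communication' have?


Break 'communication' into syllables: com-mu-ni-ca-tion -> com | mu | ni | ca | tion = 5 syllables

5 syllables


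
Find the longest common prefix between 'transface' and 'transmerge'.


Compare from the start: 5 characters match: 'trans'. Mismatch at position 6: 'f' vs 'm'.

trans


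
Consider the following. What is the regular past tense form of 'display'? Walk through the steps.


Apply rule: Add -ed. 'display' becomes 'displayed'.

displayed


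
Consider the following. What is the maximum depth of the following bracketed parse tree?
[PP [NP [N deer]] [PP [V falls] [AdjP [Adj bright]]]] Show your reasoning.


Count bracket nesting levels:
'[' at pos 0: depth = 1
'[' at pos 4: depth = 2
'[' at pos 8: depth = 3
'[' at pos 18: depth = 2
'[' at pos 22: depth = 3
'[' at pos 32: depth = 3
'[' at pos 38: depth = 4
Maximum depth reached: 4

4


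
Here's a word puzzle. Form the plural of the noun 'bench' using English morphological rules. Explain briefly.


Apply rule: Add -es (sibilant/fricative ending). 'bench' becomes 'benches'.

benches


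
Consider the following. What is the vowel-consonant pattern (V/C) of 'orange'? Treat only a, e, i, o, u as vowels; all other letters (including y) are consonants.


Letter mapping: o = V, r = C, a = V, n = C, g = C, e = V.

VCVCCV


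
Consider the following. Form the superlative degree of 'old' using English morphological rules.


Apply superlative formation (add -est): 'old' -> 'oldest'.

oldest


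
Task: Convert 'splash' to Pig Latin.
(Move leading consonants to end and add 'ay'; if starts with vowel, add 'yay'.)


'splash': move consonant cluster 'spl' to end and add 'ay': 'ashsplay'.

ashsplay


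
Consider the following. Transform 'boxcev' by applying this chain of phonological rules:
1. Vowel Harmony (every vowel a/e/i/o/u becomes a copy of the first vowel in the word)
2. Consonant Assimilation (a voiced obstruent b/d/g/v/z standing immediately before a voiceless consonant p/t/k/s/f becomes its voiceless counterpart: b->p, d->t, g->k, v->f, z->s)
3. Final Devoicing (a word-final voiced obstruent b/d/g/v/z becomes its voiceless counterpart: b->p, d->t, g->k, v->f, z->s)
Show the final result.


Starting form: 'boxcev'
Rule 1: Vowel Harmony: all vowels become 'o' (matching first vowel). 'boxcev' -> 'boxcov'
Rule 2: Consonant Assimilation: no voiced obstruent (b/d/g/v/z) stands immediately before a voiceless consonant (p/t/k/s/f). No change.
Rule 3: Final Devoicing: word-final voiced obstruent 'v' becomes voiceless 'f'. 'boxcov' -> 'boxcof'
Final form: 'boxcof'

boxcof


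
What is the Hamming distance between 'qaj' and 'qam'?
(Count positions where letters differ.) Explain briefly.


Alignment:
Position 1: 'q' vs 'q' = match
Position 2: 'a' vs 'a' = match
Position 3: 'j' vs 'm' = DIFFER
Total differences: 1

1


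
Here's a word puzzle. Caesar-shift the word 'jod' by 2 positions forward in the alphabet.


Shift each letter by 2: j -> l, o -> q, d -> f. Result: 'lqf'.

lqf


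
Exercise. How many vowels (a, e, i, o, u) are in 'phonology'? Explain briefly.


Vowels in 'phonology': o, o, o = 3 vowels.

3


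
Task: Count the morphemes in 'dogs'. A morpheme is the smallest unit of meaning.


Decomposition: dog (root) + -s (plural) = 2 morpheme(s)

2 morphemes


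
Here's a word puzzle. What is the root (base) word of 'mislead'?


Remove prefix 'mis' from 'mislead' to get root 'lead'.

lead


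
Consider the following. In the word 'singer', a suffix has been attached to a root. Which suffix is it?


The word 'singer' = 'sing' (root) + '-er' (suffix). The suffix is '-er'.

er


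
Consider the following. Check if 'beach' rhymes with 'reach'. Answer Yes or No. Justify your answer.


Rime (stressed vowel + following sounds) of 'beach': -each = /iːtʃ/
Rime of 'reach': -each = /iːtʃ/
/iːtʃ/ and /iːtʃ/ are the same ending sound, so the words rhyme.

Yes


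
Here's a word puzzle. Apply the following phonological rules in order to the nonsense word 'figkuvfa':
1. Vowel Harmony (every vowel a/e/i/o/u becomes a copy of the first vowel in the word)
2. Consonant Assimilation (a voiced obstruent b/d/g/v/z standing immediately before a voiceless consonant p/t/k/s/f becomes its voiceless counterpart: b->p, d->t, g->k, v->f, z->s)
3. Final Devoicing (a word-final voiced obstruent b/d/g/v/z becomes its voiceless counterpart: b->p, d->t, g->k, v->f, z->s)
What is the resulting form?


Starting form: 'figkuvfa'
Rule 1: Vowel Harmony: all vowels become 'i' (matching first vowel). 'figkuvfa' -> 'figkivfi'
Rule 2: Consonant Assimilation: voiced obstruent before voiceless consonant becomes voiceless ('gk' -> 'kk', 'vf' -> 'ff'). 'figkivfi' -> 'fikkiffi'
Rule 3: Final Devoicing: the word ends in the vowel 'i', not a consonant. No change.
Final form: 'fikkiffi'

fikkiffi


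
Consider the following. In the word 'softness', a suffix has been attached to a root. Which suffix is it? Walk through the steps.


The word 'softness' = 'soft' (root) + '-ness' (suffix). The suffix is '-ness'.

ness


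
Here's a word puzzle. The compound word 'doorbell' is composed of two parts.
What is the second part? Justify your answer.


Split 'doorbell' into 'door' + 'bell'. The second part is 'bell'.

bell


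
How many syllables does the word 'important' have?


Break 'important' into syllables: im-por-tant -> im | por | tant = 3 syllables

3 syllables


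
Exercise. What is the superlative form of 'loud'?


Apply superlative formation (add -est): 'loud' -> 'loudest'.

loudest


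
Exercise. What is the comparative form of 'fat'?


Apply comparative formation (double final consonant, add -er): 'fat' -> 'fatter'.

fatter


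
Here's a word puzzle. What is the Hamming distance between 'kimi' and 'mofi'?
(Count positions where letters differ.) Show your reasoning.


Alignment:
Position 1: 'k' vs 'm' = DIFFER
Position 2: 'i' vs 'o' = DIFFER
Position 3: 'm' vs 'f' = DIFFER
Position 4: 'i' vs 'i' = match
Total differences: 3

3


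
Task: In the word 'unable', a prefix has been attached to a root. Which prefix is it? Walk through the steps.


The word 'unable' = 'un' (prefix) + 'able' (root). The prefix is 'un'.

un


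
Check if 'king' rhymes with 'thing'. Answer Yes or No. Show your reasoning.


Rime (stressed vowel + following sounds) of 'king': -ing = /ɪŋ/
Rime of 'thing': -ing = /ɪŋ/
/ɪŋ/ and /ɪŋ/ are the same ending sound, so the words rhyme.

Yes


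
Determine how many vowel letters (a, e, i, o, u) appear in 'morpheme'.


Vowels in 'morpheme': o, e, e = 3 vowels.

3


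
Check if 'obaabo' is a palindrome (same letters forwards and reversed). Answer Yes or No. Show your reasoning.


Forward: 'obaabo'
Reversed: 'obaabo'
They are identical.

Yes


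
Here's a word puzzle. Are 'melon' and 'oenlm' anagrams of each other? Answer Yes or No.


Sorted letters of 'melon': 'elmno'
Sorted letters of 'oenlm': 'elmno'
They match.

Yes


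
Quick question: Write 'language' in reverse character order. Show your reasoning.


Reverse 'language' character by character: 'egaugnal'.

egaugnal


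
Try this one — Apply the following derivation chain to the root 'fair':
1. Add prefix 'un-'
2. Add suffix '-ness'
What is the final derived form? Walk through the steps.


Step 1: Add prefix 'un-' to 'fair' = 'unfair'
Step 2: Add suffix '-ness' to 'unfair' = 'unfairness'

unfairness


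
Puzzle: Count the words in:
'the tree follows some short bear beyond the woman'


Split into words: the | tree | follows | some | short | bear | beyond | the | woman = 9 words.

9


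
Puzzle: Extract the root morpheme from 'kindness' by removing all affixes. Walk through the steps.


Remove suffix '-ness' from 'kindness' to get root 'kind'.

kind


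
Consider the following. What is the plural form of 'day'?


Apply rule: Add -s. 'day' becomes 'days'.

days


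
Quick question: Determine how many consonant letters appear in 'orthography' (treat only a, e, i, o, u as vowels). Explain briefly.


Consonants in 'orthography': r, t, h, g, r, p, h, y = 8 consonants.

8


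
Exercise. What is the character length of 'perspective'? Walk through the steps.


Spell out 'perspective' and number each letter: p(1), e(2), r(3), s(4), p(5), e(6), c(7), t(8), i(9), v(10), e(11). Total: 11 letters.

11


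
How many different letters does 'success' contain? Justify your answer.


Unique letters in 'success': {c, e, s, u} = 4 distinct letters.

4


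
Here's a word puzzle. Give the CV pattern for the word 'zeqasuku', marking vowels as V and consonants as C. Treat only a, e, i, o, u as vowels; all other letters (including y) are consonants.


Letter mapping: z = C, e = V, q = C, a = V, s = C, u = V, k = C, u = V.

CVCVCVCV


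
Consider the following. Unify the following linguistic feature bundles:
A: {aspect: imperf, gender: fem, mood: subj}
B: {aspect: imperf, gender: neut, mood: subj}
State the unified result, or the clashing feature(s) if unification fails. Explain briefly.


Compare features:
aspect: A=imperf vs B=imperf -> unified: imperf
gender: A=fem vs B=neut -> CLASH
mood: A=subj vs B=subj -> unified: subj
Clash detected on feature 'gender' (fem vs neut); unification fails.

CLASH on 'gender' (fem vs neut)


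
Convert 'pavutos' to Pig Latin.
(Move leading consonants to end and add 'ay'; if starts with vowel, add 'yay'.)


'pavutos': move consonant cluster 'p' to end and add 'ay': 'avutospay'.

avutospay


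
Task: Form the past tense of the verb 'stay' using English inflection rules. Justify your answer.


Apply rule: Add -ed. 'stay' becomes 'stayed'.

stayed


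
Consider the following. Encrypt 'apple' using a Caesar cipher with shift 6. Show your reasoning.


Shift each letter by 6: a -> g, p -> v, p -> v, l -> r, e -> k. Result: 'gvvrk'.

gvvrk


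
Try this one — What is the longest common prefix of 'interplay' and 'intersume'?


Compare from the start: 5 characters match: 'inter'. Mismatch at position 6: 'p' vs 's'.

inter


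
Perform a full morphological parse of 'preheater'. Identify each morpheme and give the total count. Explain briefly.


Step 1: Identify prefix: 'pre' (meaning: before)
Step 2: Identify root: 'heat'
Step 3: Identify suffix(es): 'er'
Decomposition: pre- (prefix: before) + heat (root) + -er (suffix: one who)
Total morphemes: 3

3 morphemes (pre- (prefix: before) + heat (root) + -er (suffix: one who))


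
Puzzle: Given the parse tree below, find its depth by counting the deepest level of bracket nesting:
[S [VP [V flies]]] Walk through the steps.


Count bracket nesting levels:
'[' at pos 0: depth = 1
'[' at pos 3: depth = 2
'[' at pos 7: depth = 3
Maximum depth reached: 3

3


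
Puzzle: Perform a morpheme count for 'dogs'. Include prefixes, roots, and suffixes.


Decomposition: dog (root) + -s (plural) = 2 morpheme(s)

2 morphemes


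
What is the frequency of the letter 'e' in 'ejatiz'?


Letter 'e' in 'ejatiz': found at position(s) 1 = 1 occurrence(s).

1


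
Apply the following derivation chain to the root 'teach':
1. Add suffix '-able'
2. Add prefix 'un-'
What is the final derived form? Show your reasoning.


Step 1: Add suffix '-able' to 'teach' = 'teachable'
Step 2: Add prefix 'un-' to 'teachable' = 'unteachable'

unteachable


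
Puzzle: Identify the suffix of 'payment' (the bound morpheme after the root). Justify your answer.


The word 'payment' = 'pay' (root) + '-ment' (suffix). The suffix is '-ment'.

ment


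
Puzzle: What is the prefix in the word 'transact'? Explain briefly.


The word 'transact' = 'trans' (prefix) + 'act' (root). The prefix is 'trans'.

trans


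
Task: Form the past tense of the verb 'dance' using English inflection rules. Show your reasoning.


Apply rule: Add -d (word ends in -e). 'dance' becomes 'danced'.

danced


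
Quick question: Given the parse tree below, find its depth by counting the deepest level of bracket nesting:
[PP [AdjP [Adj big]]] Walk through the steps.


Count bracket nesting levels:
'[' at pos 0: depth = 1
'[' at pos 4: depth = 2
'[' at pos 10: depth = 3
Maximum depth reached: 3

3


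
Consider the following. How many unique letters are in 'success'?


Unique letters in 'success': {c, e, s, u} = 4 distinct letters.

4


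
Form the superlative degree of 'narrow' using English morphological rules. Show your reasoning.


Apply superlative formation (add -est): 'narrow' -> 'narrowest'.

narrowest


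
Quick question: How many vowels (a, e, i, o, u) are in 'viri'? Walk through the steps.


Vowels in 'viri': i, i = 2 vowels.

2


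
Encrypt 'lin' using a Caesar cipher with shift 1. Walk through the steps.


Shift each letter by 1: l -> m, i -> j, n -> o. Result: 'mjo'.

mjo


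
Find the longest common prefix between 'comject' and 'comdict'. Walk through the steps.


Compare from the start: 3 characters match: 'com'. Mismatch at position 4: 'j' vs 'd'.

com


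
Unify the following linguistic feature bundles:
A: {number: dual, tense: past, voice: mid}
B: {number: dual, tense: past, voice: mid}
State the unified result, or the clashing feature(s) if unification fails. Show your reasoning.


Compare features:
number: A=dual vs B=dual -> unified: dual
tense: A=past vs B=past -> unified: past
voice: A=mid vs B=mid -> unified: mid
No clashes found.

Unified: {number: dual, tense: past, voice: mid}


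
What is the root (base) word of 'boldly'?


Remove suffix '-ly' from 'boldly' to get root 'bold'.

bold


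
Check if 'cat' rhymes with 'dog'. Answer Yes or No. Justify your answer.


Rime (stressed vowel + following sounds) of 'cat': -at = /æt/
Rime of 'dog': -og = /ɒg/
/æt/ and /ɒg/ are different ending sounds, so the words do not rhyme.

No


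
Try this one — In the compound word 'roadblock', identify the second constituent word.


Split 'roadblock' into 'road' + 'block'. The second part is 'block'.

block


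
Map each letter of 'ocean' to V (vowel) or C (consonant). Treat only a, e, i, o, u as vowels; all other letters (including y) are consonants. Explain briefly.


Letter mapping: o = V, c = C, e = V, a = V, n = C.

VCVVC


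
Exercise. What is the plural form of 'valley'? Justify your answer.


Apply rule: Add -s. 'valley' becomes 'valleys'.

valleys


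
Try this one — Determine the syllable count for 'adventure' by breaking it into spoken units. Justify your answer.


Break 'adventure' into syllables: ad-ven-ture -> ad | ven | ture = 3 syllables

3 syllables


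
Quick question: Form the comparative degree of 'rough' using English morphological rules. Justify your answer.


Apply comparative formation (add -er): 'rough' -> 'rougher'.

rougher


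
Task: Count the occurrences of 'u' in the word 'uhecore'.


Letter 'u' in 'uhecore': found at position(s) 1 = 1 occurrence(s).

1


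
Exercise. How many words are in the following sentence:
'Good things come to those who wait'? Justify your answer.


Split into words: Good | things | come | to | those | who | wait = 7 words.

7


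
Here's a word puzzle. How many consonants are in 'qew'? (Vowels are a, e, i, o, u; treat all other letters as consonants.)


Consonants in 'qew': q, w = 2 consonants.

2


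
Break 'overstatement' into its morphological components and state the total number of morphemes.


Step 1: Identify prefix: 'over' (meaning: excessively)
Step 2: Identify root: 'state'
Step 3: Identify suffix(es): 'ment'
Decomposition: over- (prefix: excessively) + state (root) + -ment (suffix: action/result)
Total morphemes: 3

3 morphemes (over- (prefix: excessively) + state (root) + -ment (suffix: action/result))


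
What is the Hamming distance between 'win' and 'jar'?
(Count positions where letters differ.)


Alignment:
Position 1: 'w' vs 'j' = DIFFER
Position 2: 'i' vs 'a' = DIFFER
Position 3: 'n' vs 'r' = DIFFER
Total differences: 3

3


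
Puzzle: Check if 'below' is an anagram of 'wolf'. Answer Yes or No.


Sorted letters of 'below': 'below'
Sorted letters of 'wolf': 'flow'
They do not match.

No


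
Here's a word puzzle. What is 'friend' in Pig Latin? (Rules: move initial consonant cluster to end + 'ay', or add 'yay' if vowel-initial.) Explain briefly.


'friend': move consonant cluster 'fr' to end and add 'ay': 'iendfray'.

iendfray


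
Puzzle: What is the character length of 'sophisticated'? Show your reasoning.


Spell out 'sophisticated' and number each letter: s(1), o(2), p(3), h(4), i(5), s(6), t(7), i(8), c(9), a(10), t(11), e(12), d(13). Total: 13 letters.

13


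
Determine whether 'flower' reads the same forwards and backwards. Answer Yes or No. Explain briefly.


Forward: 'flower'
Reversed: 'rewolf'
They differ.

No


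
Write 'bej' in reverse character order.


Reverse 'bej' character by character: 'jeb'.

jeb


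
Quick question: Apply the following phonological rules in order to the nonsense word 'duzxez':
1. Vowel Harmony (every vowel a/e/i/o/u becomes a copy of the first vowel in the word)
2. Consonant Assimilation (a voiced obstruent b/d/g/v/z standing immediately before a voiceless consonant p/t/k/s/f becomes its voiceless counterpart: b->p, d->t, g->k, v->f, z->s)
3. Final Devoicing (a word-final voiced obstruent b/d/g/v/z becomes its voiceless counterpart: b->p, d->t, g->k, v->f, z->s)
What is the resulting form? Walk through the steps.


Starting form: 'duzxez'
Rule 1: Vowel Harmony: all vowels become 'u' (matching first vowel). 'duzxez' -> 'duzxuz'
Rule 2: Consonant Assimilation: no voiced obstruent (b/d/g/v/z) stands immediately before a voiceless consonant (p/t/k/s/f). No change.
Rule 3: Final Devoicing: word-final voiced obstruent 'z' becomes voiceless 's'. 'duzxuz' -> 'duzxus'
Final form: 'duzxus'

duzxus


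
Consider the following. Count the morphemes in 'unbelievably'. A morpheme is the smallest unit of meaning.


Decomposition: un- (prefix) + believe (root) + -able (suffix) + -ly (suffix) = 4 morpheme(s)

4 morphemes


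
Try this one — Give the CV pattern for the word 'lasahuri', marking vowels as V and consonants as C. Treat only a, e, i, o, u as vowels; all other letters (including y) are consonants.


Letter mapping: l = C, a = V, s = C, a = V, h = C, u = V, r = C, i = V.

CVCVCVCV


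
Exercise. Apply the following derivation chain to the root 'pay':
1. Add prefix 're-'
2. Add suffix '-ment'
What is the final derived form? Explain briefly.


Step 1: Add prefix 're-' to 'pay' = 'repay'
Step 2: Add suffix '-ment' to 'repay' = 'repayment'

repayment


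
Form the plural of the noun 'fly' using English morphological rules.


Apply rule: Change -y to -ies (consonant + y). 'fly' becomes 'flies'.

flies


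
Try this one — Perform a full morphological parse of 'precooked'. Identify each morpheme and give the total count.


Step 1: Identify prefix: 'pre' (meaning: before)
Step 2: Identify root: 'cook'
Step 3: Identify suffix(es): 'ed'
Decomposition: pre- (prefix: before) + cook (root) + -ed (suffix: past)
Total morphemes: 3

3 morphemes (pre- (prefix: before) + cook (root) + -ed (suffix: past))
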